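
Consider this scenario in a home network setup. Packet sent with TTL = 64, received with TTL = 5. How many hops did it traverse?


Given: initial TTL = 64, received TTL = 5
Hops = initial TTL - received TTL
Hops = 64 - 5 = 59

59


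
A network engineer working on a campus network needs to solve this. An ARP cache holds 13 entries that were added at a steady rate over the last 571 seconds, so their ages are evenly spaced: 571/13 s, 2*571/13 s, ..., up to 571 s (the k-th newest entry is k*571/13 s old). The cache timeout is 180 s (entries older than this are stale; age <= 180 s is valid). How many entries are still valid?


Ages are k * 571/13 s for k = 1..13 (spacing = 43.9231 s).
Entry k is valid iff k * 571/13 <= 180 iff k <= 13 * 180 / 571 = 4.0981
n_valid = floor(4.0981) = 4
(n_stale = 13 - 4 = 9)

4


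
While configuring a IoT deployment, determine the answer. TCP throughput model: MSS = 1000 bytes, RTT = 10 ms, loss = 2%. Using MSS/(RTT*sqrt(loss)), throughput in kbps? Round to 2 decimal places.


Given: MSS = 1000 bytes, RTT = 10 ms, loss = 2%
RTT in seconds = 10 / 1000 = 0.01
Loss rate = 2% = 0.02
sqrt(loss) = sqrt(0.02) = 0.141421356237
Throughput (bytes/s) = 1000 / (0.01 * 0.141421356237) = 707106.7812
Throughput (kbps) = 707106.7812 * 8 / 1000 = 5656.854249 -> 5656.85 kbps (2 dp)

5656.85


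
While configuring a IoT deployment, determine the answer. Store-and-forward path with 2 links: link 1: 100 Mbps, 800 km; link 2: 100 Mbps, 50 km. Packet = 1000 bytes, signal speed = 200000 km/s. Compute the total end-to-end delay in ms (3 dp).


Packet = 1000 bytes = 8000 bits. Store-and-forward: sum (t_trans + t_prop) per link.
Link 1: t_trans = 8000/(100*10^6) s = 0.0800 ms; t_prop = 800/200000 s = 4.0000 ms; subtotal = 4.0800 ms
Link 2: t_trans = 8000/(100*10^6) s = 0.0800 ms; t_prop = 50/200000 s = 0.2500 ms; subtotal = 0.3300 ms
End-to-end = 4.0800 + 0.3300 = 4.4100 ms -> 4.410 ms (3 dp)

4.410


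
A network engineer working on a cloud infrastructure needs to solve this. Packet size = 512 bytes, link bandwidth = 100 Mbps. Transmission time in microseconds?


Given: packet = 512 bytes, bandwidth = 100 Mbps
Packet in bits = 512 * 8 = 4096 bits
Bandwidth = 100 * 10^6 = 100000000 bps
Time = 4096 / 100000000 seconds
Time in us = 4096 * 10^6 / 100000000 = 40.96

40.96


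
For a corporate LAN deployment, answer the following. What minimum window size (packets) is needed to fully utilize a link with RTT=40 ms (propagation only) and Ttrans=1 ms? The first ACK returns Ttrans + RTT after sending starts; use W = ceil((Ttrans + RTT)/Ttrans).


Given: Ttrans = 1 ms, RTT = 40 ms (= 2 * Tprop, Tprop = 20 ms)
Time until first ACK returns = Ttrans + RTT = 1 + 40 = 41 ms
Need W * Ttrans >= Ttrans + RTT  ->  W >= (Ttrans + RTT) / Ttrans
(Ttrans + RTT) / Ttrans = 41 / 1 = 41
W_min = ceil(41) = 41

41


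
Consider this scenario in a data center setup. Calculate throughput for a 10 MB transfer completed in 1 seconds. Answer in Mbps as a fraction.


Given: file = 10 MB, time = 1 s
File in Mb = 10 * 8 = 80 Mb
Throughput = 80 / 1 Mbps
Throughput = 80 Mbps

80


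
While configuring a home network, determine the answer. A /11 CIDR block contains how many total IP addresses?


Given: CIDR prefix /11
Host bits = 32 - 11 = 21
Total addresses = 2^21 = 2097152

2097152


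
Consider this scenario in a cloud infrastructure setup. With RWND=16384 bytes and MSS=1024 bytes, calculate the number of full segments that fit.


Given: RWND = 16384 bytes, MSS = 1024 bytes
Full segments = floor(RWND / MSS)
Full segments = floor(16384 / 1024)
Full segments = floor(16.0) = 16

16


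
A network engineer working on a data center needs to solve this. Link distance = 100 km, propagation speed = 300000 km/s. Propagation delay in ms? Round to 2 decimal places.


Given: distance = 100 km, speed = 300000 km/s
Delay = distance / speed = 100 / 300000 seconds
Delay in ms = 100 * 1000 / 300000
Delay = 0.3333 ms
Rounded to 2 dp = 0.33 ms

0.33


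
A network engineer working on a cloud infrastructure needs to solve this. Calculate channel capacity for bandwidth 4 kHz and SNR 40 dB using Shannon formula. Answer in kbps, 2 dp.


Given: B = 4 kHz, SNR = 40 dB
SNR linear = 10^(40/10) = 10000
1 + SNR = 10001
log2(10001) = 13.2878566418
C = 4 * 1000 * 13.2878566418 = 53151.4266 bps
C = 53.151427 kbps -> 53.15 kbps (2 dp)

53.15


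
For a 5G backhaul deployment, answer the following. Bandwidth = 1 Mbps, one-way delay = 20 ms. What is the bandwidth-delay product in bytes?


Given: bandwidth = 1 Mbps, delay = 20 ms
BDP in bits = 1 * 10^6 * 20 / 1000
BDP in bits = 20000
BDP in bytes = 20000 / 8 = 2500

2500


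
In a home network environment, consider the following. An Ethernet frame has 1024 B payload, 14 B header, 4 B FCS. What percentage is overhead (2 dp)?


Given: payload = 1024 B, header = 14 B, trailer = 4 B
Overhead bytes = header + trailer = 14 + 4 = 18
Total frame = payload + overhead = 1024 + 18 = 1042
Overhead % = 18 / 1042 * 100 = 1.7274% -> 1.73% (2 dp)

1.73


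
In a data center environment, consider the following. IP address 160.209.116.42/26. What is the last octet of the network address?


Given: IP = 160.209.116.42, prefix = /26
Subnet mask = 255.255.255.192
Last octet of IP: 42
Last octet of mask: 192
Network last octet = 42 AND 192 = 0

0


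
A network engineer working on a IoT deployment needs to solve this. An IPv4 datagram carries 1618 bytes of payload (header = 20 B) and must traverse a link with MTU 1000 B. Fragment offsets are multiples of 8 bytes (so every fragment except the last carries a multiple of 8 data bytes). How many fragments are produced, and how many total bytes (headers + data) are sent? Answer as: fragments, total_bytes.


Max data per non-final fragment = floor((MTU - header)/8)*8 = floor((1000 - 20)/8)*8 = floor(980/8)*8 = 976 B
Final fragment needs no 8-byte alignment: it can carry up to MTU - header = 980 B
Non-final fragments needed = ceil((payload - 980) / 976) = ceil(638/976) = ceil(0.6537) = 1
Number of fragments = 1 + 1 = 2
Fragment sizes (data): 1 * 976 B + 642 B (last, 642 <= 980 OK)
Total bytes sent = payload + n_frags * header = 1618 + 2*20 = 1618 + 40 = 1658 B

2, 1658


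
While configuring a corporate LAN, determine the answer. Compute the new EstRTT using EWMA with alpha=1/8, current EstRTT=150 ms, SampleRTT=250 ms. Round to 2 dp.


Given: EstRTT = 150 ms, SampleRTT = 250 ms, alpha = 1/8
New EstRTT = (1 - alpha) * EstRTT + alpha * SampleRTT
(7/8) * 150 = 131.25
(1/8) * 250 = 31.25
New EstRTT = 131.25 + 31.25 = 162.5 ms -> 162.50 ms (2 dp)

162.50


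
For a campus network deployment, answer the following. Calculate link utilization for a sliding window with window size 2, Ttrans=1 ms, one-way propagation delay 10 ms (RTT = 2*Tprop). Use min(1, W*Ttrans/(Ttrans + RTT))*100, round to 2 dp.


Given: W = 2, Ttrans = 1 ms, RTT = 20 ms (= 2 * Tprop, Tprop = 10 ms)
Cycle time = Ttrans + RTT = 1 + 20 = 21 ms (first packet sent until its ACK returns)
W * Ttrans = 2 * 1 = 2 ms of sending per cycle
W * Ttrans / (Ttrans + RTT) = 2 / 21 = 0.095238
U = min(1, 0.095238) = 0.095238
U% = 9.52%

9.52


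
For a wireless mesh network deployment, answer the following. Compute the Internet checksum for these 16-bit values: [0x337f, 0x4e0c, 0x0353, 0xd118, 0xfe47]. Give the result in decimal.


Given words: [0x337f, 0x4e0c, 0x0353, 0xd118, 0xfe47]
Step 1: Sum all words
Raw sum = 13183 + 19980 + 851 + 53528 + 65095 = 152637
Step 2: Fold carry: (21565 + 2) = 21567
One's complement = ~21567 & 0xFFFF = 43968

43968


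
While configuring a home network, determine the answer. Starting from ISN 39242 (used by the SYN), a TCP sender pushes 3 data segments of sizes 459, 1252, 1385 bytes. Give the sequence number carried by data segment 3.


The SYN occupies sequence number ISN = 39242, so the first data byte is ISN + 1 = 39243.
SEQ of data segment i = (ISN + 1) + sum of payload sizes of segments 1..i-1.
Segment 1: SEQ = 39243, payload = 459 bytes
Segment 2: SEQ = 39702, payload = 1252 bytes
Segment 3: SEQ = 40954, payload = 1385 bytes
SEQ of segment 3 = 39243 + 459 + 1252 = 40954

40954


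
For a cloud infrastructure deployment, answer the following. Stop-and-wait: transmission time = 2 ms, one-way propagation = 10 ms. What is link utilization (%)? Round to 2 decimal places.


Given: Ttrans = 2 ms, Tprop = 10 ms
RTT = 2 * Tprop = 2 * 10 = 20 ms
U = Ttrans / (Ttrans + RTT)
U = 2 / (2 + 20)
U = 2 / 22 = 0.090909
U% = 9.09%

9.09


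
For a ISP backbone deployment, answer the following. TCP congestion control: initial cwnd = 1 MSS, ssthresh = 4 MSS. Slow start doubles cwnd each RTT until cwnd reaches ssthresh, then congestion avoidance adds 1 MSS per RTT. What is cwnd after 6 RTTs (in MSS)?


RTT 0: cwnd = 1 MSS (initial)
RTT 1: cwnd = 2 MSS (slow start, doubled)
RTT 2: cwnd = 4 MSS (slow start, doubled)
RTT 3: cwnd = 5 MSS (congestion avoidance, +1)
RTT 4: cwnd = 6 MSS (congestion avoidance, +1)
RTT 5: cwnd = 7 MSS (congestion avoidance, +1)
RTT 6: cwnd = 8 MSS (congestion avoidance, +1)

8


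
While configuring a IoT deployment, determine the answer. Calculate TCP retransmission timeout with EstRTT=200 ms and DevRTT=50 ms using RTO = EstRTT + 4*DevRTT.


Given: EstRTT = 200 ms, DevRTT = 50 ms
Timeout = EstRTT + 4 * DevRTT
4 * DevRTT = 4 * 50 = 200
Timeout = 200 + 200 = 400 ms

400


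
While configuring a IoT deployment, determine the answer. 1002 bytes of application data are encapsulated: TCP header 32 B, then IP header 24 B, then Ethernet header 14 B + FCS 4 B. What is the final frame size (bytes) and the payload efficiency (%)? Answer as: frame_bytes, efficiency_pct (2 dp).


TCP segment = 1002 + 32 = 1034 B
IP packet = 1034 + 24 = 1058 B
Ethernet frame = 1058 + 14 + 4 = 1076 B
Efficiency = app / frame = 1002 / 1076 = 0.931227 = 93.1227% -> 93.12% (2 dp)

1076, 93.12


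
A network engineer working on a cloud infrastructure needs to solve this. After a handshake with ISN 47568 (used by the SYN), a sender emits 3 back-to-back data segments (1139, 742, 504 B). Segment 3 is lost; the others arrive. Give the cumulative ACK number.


SYN uses sequence number 47568; first data byte = ISN + 1 = 47569.
Segment 1: SEQ = 47569, len = 1139 B, covers [47569, 48707]
Segment 2: SEQ = 48708, len = 742 B, covers [48708, 49449]
Segment 3: SEQ = 49450, len = 504 B, covers [49450, 49953] [LOST]
In-order data received: bytes [47569, 49449] (segments 1..2).
Segment 3 missing -> gap begins at byte 49450.
Cumulative ACK = next expected in-order byte = 47569 + 1139 + 742 = 49450

49450


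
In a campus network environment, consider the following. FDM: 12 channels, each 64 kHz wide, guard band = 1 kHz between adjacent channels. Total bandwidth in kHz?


Given: 12 channels, 64 kHz each, guard = 1 kHz
Channel bandwidth = 12 * 64 = 768 kHz
Guard bands = 11 gaps * 1 kHz = 11 kHz
Total = 768 + 11 = 779 kHz

779


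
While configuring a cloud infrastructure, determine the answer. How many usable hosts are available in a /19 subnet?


Given: subnet mask /19
Host bits = 32 - 19 = 13
Total addresses = 2^13 = 8192
Usable hosts = 8192 - 2 (network + broadcast) = 8190

8190


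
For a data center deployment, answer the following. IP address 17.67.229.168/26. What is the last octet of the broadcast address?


Given: IP = 17.67.229.168, prefix = /26
Host bits = 32 - 26 = 6
Network last octet = 168 AND mask = 128
Host part size = 2^6 - 1 = 63
Broadcast last octet = 128 OR 63 = 191

191


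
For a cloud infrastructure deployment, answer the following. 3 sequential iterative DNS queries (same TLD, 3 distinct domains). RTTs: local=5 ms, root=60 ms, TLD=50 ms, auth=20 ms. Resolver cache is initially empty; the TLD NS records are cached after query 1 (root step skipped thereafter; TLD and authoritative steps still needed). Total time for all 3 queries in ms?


Lookup 1 (cold cache): local + root + TLD + auth = 5 + 60 + 50 + 20 = 135 ms
Lookups 2..3 (TLD NS cached -> skip root; new domain -> still ask TLD and auth): local + TLD + auth = 5 + 50 + 20 = 75 ms each
Remaining 2 lookups: 2 * 75 = 150 ms
Total = 135 + 150 = 285 ms

285


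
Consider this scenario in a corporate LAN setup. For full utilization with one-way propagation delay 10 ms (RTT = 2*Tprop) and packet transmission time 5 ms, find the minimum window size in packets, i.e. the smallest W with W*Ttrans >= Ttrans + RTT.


Given: Ttrans = 5 ms, RTT = 20 ms (= 2 * Tprop, Tprop = 10 ms)
Time until first ACK returns = Ttrans + RTT = 5 + 20 = 25 ms
Need W * Ttrans >= Ttrans + RTT  ->  W >= (Ttrans + RTT) / Ttrans
(Ttrans + RTT) / Ttrans = 25 / 5 = 5
W_min = ceil(5) = 5

5


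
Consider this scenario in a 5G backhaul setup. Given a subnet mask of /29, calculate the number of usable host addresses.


Given: subnet mask /29
Host bits = 32 - 29 = 3
Total addresses = 2^3 = 8
Usable hosts = 8 - 2 (network + broadcast) = 6

6


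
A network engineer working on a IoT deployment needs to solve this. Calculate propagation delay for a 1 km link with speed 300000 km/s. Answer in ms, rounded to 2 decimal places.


Given: distance = 1 km, speed = 300000 km/s
Delay = distance / speed = 1 / 300000 seconds
Delay in ms = 1 * 1000 / 300000
Delay = 0.0033 ms
Rounded to 2 dp = 0.00 ms

0.00


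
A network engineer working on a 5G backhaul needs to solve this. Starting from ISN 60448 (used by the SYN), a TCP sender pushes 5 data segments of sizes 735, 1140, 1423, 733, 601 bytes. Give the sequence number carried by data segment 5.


The SYN occupies sequence number ISN = 60448, so the first data byte is ISN + 1 = 60449.
SEQ of data segment i = (ISN + 1) + sum of payload sizes of segments 1..i-1.
Segment 1: SEQ = 60449, payload = 735 bytes
Segment 2: SEQ = 61184, payload = 1140 bytes
Segment 3: SEQ = 62324, payload = 1423 bytes
Segment 4: SEQ = 63747, payload = 733 bytes
Segment 5: SEQ = 64480, payload = 601 bytes
SEQ of segment 5 = 60449 + 735 + 1140 + 1423 + 733 = 64480

64480


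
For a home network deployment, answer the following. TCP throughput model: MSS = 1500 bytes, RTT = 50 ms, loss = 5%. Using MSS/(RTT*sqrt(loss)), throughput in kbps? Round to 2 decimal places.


Given: MSS = 1500 bytes, RTT = 50 ms, loss = 5%
RTT in seconds = 50 / 1000 = 0.05
Loss rate = 5% = 0.05
sqrt(loss) = sqrt(0.05) = 0.223606797750
Throughput (bytes/s) = 1500 / (0.05 * 0.223606797750) = 134164.0786
Throughput (kbps) = 134164.0786 * 8 / 1000 = 1073.312629 -> 1073.31 kbps (2 dp)

1073.31


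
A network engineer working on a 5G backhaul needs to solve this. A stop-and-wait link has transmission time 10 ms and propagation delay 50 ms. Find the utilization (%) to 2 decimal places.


Given: Ttrans = 10 ms, Tprop = 50 ms
RTT = 2 * Tprop = 2 * 50 = 100 ms
U = Ttrans / (Ttrans + RTT)
U = 10 / (10 + 100)
U = 10 / 110 = 0.090909
U% = 9.09%

9.09


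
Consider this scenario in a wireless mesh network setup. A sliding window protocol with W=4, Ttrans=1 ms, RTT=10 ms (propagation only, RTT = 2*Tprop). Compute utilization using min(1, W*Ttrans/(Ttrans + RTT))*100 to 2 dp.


Given: W = 4, Ttrans = 1 ms, RTT = 10 ms (= 2 * Tprop, Tprop = 5 ms)
Cycle time = Ttrans + RTT = 1 + 10 = 11 ms (first packet sent until its ACK returns)
W * Ttrans = 4 * 1 = 4 ms of sending per cycle
W * Ttrans / (Ttrans + RTT) = 4 / 11 = 0.363636
U = min(1, 0.363636) = 0.363636
U% = 36.36%

36.36


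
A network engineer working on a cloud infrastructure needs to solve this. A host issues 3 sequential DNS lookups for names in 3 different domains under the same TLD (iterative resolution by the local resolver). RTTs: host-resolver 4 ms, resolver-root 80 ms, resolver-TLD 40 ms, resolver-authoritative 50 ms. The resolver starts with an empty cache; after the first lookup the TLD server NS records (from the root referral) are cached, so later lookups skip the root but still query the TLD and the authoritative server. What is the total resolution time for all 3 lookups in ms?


Lookup 1 (cold cache): local + root + TLD + auth = 4 + 80 + 40 + 50 = 174 ms
Lookups 2..3 (TLD NS cached -> skip root; new domain -> still ask TLD and auth): local + TLD + auth = 4 + 40 + 50 = 94 ms each
Remaining 2 lookups: 2 * 94 = 188 ms
Total = 174 + 188 = 362 ms

362


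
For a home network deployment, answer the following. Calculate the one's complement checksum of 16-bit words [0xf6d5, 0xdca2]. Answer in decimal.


Given words: [0xf6d5, 0xdca2]
Step 1: Sum all words
Raw sum = 63189 + 56482 = 119671
Step 2: Fold carry: (54135 + 1) = 54136
One's complement = ~54136 & 0xFFFF = 11399

11399


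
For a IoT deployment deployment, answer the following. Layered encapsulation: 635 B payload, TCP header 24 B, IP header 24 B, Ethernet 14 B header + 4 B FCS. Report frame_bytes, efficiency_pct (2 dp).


TCP segment = 635 + 24 = 659 B
IP packet = 659 + 24 = 683 B
Ethernet frame = 683 + 14 + 4 = 701 B
Efficiency = app / frame = 635 / 701 = 0.905849 = 90.5849% -> 90.58% (2 dp)

701, 90.58


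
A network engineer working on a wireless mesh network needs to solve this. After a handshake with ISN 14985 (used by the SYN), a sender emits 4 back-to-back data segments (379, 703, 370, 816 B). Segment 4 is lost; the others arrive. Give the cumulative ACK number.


SYN uses sequence number 14985; first data byte = ISN + 1 = 14986.
Segment 1: SEQ = 14986, len = 379 B, covers [14986, 15364]
Segment 2: SEQ = 15365, len = 703 B, covers [15365, 16067]
Segment 3: SEQ = 16068, len = 370 B, covers [16068, 16437]
Segment 4: SEQ = 16438, len = 816 B, covers [16438, 17253] [LOST]
In-order data received: bytes [14986, 16437] (segments 1..3).
Segment 4 missing -> gap begins at byte 16438.
Cumulative ACK = next expected in-order byte = 14986 + 379 + 703 + 370 = 16438

16438


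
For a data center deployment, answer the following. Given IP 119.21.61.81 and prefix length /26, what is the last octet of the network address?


Given: IP = 119.21.61.81, prefix = /26
Subnet mask = 255.255.255.192
Last octet of IP: 81
Last octet of mask: 192
Network last octet = 81 AND 192 = 64

64


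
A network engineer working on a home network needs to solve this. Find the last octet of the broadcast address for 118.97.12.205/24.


Given: IP = 118.97.12.205, prefix = /24
Host bits = 32 - 24 = 8
Network last octet = 205 AND mask = 0
Host part size = 2^8 - 1 = 255
Broadcast last octet = 0 OR 255 = 255

255


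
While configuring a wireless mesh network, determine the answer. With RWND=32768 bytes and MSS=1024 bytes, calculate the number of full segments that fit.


Given: RWND = 32768 bytes, MSS = 1024 bytes
Full segments = floor(RWND / MSS)
Full segments = floor(32768 / 1024)
Full segments = floor(32.0) = 32

32


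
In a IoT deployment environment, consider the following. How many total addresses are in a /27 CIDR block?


Given: CIDR prefix /27
Host bits = 32 - 27 = 5
Total addresses = 2^5 = 32

32


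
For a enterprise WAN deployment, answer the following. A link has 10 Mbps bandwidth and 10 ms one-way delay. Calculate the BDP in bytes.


Given: bandwidth = 10 Mbps, delay = 10 ms
BDP in bits = 10 * 10^6 * 10 / 1000
BDP in bits = 100000
BDP in bytes = 100000 / 8 = 12500

12500


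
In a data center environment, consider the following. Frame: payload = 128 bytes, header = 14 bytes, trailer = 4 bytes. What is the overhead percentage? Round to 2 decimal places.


Given: payload = 128 B, header = 14 B, trailer = 4 B
Overhead bytes = header + trailer = 14 + 4 = 18
Total frame = payload + overhead = 128 + 18 = 146
Overhead % = 18 / 146 * 100 = 12.3288% -> 12.33% (2 dp)

12.33


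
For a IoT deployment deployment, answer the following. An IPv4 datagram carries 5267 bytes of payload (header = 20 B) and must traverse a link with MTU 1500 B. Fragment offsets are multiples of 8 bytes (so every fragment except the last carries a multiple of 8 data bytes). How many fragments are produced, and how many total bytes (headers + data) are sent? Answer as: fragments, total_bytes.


Max data per non-final fragment = floor((MTU - header)/8)*8 = floor((1500 - 20)/8)*8 = floor(1480/8)*8 = 1480 B
Final fragment needs no 8-byte alignment: it can carry up to MTU - header = 1480 B
Non-final fragments needed = ceil((payload - 1480) / 1480) = ceil(3787/1480) = ceil(2.5588) = 3
Number of fragments = 3 + 1 = 4
Fragment sizes (data): 3 * 1480 B + 827 B (last, 827 <= 1480 OK)
Total bytes sent = payload + n_frags * header = 5267 + 4*20 = 5267 + 80 = 5347 B

4, 5347


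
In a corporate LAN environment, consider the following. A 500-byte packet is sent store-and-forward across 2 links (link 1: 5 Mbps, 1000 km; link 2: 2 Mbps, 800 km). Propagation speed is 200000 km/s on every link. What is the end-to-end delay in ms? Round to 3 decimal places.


Packet = 500 bytes = 4000 bits. Store-and-forward: sum (t_trans + t_prop) per link.
Link 1: t_trans = 4000/(5*10^6) s = 0.8000 ms; t_prop = 1000/200000 s = 5.0000 ms; subtotal = 5.8000 ms
Link 2: t_trans = 4000/(2*10^6) s = 2.0000 ms; t_prop = 800/200000 s = 4.0000 ms; subtotal = 6.0000 ms
End-to-end = 5.8000 + 6.0000 = 11.8000 ms -> 11.800 ms (3 dp)

11.800


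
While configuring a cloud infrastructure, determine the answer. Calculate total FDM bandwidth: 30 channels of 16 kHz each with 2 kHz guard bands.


Given: 30 channels, 16 kHz each, guard = 2 kHz
Channel bandwidth = 30 * 16 = 480 kHz
Guard bands = 29 gaps * 2 kHz = 58 kHz
Total = 480 + 58 = 538 kHz

538


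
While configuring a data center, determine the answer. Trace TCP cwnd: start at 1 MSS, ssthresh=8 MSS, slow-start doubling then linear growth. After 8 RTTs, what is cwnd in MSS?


RTT 0: cwnd = 1 MSS (initial)
RTT 1: cwnd = 2 MSS (slow start, doubled)
RTT 2: cwnd = 4 MSS (slow start, doubled)
RTT 3: cwnd = 8 MSS (slow start, doubled)
RTT 4: cwnd = 9 MSS (congestion avoidance, +1)
RTT 5: cwnd = 10 MSS (congestion avoidance, +1)
RTT 6: cwnd = 11 MSS (congestion avoidance, +1)
RTT 7: cwnd = 12 MSS (congestion avoidance, +1)
RTT 8: cwnd = 13 MSS (congestion avoidance, +1)

13


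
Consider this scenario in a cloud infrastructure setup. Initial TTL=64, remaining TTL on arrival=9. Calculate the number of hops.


Given: initial TTL = 64, received TTL = 9
Hops = initial TTL - received TTL
Hops = 64 - 9 = 55

55


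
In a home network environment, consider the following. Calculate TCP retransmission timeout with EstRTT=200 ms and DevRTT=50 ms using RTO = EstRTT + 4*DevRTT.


Given: EstRTT = 200 ms, DevRTT = 50 ms
Timeout = EstRTT + 4 * DevRTT
4 * DevRTT = 4 * 50 = 200
Timeout = 200 + 200 = 400 ms

400


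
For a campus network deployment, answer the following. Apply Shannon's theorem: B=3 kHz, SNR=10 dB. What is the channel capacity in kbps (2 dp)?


Given: B = 3 kHz, SNR = 10 dB
SNR linear = 10^(10/10) = 10
1 + SNR = 11
log2(11) = 3.4594316186
C = 3 * 1000 * 3.4594316186 = 10378.2949 bps
C = 10.378295 kbps -> 10.38 kbps (2 dp)

10.38


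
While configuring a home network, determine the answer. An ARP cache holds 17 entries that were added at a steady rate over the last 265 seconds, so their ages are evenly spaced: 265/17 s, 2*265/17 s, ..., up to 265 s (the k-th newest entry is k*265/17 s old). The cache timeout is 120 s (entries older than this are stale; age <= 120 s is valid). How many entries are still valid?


Ages are k * 265/17 s for k = 1..17 (spacing = 15.5882 s).
Entry k is valid iff k * 265/17 <= 120 iff k <= 17 * 120 / 265 = 7.6981
n_valid = floor(7.6981) = 7
(n_stale = 17 - 7 = 10)

7


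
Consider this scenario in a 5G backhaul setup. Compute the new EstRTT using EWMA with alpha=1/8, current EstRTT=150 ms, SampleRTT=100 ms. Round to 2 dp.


Given: EstRTT = 150 ms, SampleRTT = 100 ms, alpha = 1/8
New EstRTT = (1 - alpha) * EstRTT + alpha * SampleRTT
(7/8) * 150 = 131.25
(1/8) * 100 = 12.5
New EstRTT = 131.25 + 12.5 = 143.75 ms -> 143.75 ms (2 dp)

143.75


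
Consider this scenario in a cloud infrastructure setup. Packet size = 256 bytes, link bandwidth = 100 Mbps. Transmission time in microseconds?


Given: packet = 256 bytes, bandwidth = 100 Mbps
Packet in bits = 256 * 8 = 2048 bits
Bandwidth = 100 * 10^6 = 100000000 bps
Time = 2048 / 100000000 seconds
Time in us = 2048 * 10^6 / 100000000 = 20.48

20.48


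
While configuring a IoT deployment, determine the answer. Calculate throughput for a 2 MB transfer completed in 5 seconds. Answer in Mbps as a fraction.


Given: file = 2 MB, time = 5 s
File in Mb = 2 * 8 = 16 Mb
Throughput = 16 / 5 Mbps
Throughput = 16/5 Mbps

16/5


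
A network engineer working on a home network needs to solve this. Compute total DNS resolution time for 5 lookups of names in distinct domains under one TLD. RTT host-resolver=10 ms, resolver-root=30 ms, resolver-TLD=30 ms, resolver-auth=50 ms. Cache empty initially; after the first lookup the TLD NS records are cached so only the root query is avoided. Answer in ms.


Lookup 1 (cold cache): local + root + TLD + auth = 10 + 30 + 30 + 50 = 120 ms
Lookups 2..5 (TLD NS cached -> skip root; new domain -> still ask TLD and auth): local + TLD + auth = 10 + 30 + 50 = 90 ms each
Remaining 4 lookups: 4 * 90 = 360 ms
Total = 120 + 360 = 480 ms

480


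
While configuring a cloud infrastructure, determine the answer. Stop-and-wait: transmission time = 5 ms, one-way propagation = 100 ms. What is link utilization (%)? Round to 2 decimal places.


Given: Ttrans = 5 ms, Tprop = 100 ms
RTT = 2 * Tprop = 2 * 100 = 200 ms
U = Ttrans / (Ttrans + RTT)
U = 5 / (5 + 200)
U = 5 / 205 = 0.02439
U% = 2.44%

2.44


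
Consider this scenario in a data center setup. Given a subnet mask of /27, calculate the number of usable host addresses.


Given: subnet mask /27
Host bits = 32 - 27 = 5
Total addresses = 2^5 = 32
Usable hosts = 32 - 2 (network + broadcast) = 30

30


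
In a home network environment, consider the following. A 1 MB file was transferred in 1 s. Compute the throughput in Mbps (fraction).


Given: file = 1 MB, time = 1 s
File in Mb = 1 * 8 = 8 Mb
Throughput = 8 / 1 Mbps
Throughput = 8 Mbps

8


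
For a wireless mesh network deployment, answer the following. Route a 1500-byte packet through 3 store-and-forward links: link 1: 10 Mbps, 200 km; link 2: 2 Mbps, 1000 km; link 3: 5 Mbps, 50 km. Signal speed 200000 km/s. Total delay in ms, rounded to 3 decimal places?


Packet = 1500 bytes = 12000 bits. Store-and-forward: sum (t_trans + t_prop) per link.
Link 1: t_trans = 12000/(10*10^6) s = 1.2000 ms; t_prop = 200/200000 s = 1.0000 ms; subtotal = 2.2000 ms
Link 2: t_trans = 12000/(2*10^6) s = 6.0000 ms; t_prop = 1000/200000 s = 5.0000 ms; subtotal = 11.0000 ms
Link 3: t_trans = 12000/(5*10^6) s = 2.4000 ms; t_prop = 50/200000 s = 0.2500 ms; subtotal = 2.6500 ms
End-to-end = 2.2000 + 11.0000 + 2.6500 = 15.8500 ms -> 15.850 ms (3 dp)

15.850


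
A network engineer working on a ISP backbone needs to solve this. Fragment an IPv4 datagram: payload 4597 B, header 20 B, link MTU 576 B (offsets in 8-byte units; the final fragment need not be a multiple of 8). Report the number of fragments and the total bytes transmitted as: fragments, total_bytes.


Max data per non-final fragment = floor((MTU - header)/8)*8 = floor((576 - 20)/8)*8 = floor(556/8)*8 = 552 B
Final fragment needs no 8-byte alignment: it can carry up to MTU - header = 556 B
Non-final fragments needed = ceil((payload - 556) / 552) = ceil(4041/552) = ceil(7.3207) = 8
Number of fragments = 8 + 1 = 9
Fragment sizes (data): 8 * 552 B + 181 B (last, 181 <= 556 OK)
Total bytes sent = payload + n_frags * header = 4597 + 9*20 = 4597 + 180 = 4777 B

9, 4777


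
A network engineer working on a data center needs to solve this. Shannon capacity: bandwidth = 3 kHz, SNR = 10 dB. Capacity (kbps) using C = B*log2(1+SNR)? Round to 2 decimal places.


Given: B = 3 kHz, SNR = 10 dB
SNR linear = 10^(10/10) = 10
1 + SNR = 11
log2(11) = 3.4594316186
C = 3 * 1000 * 3.4594316186 = 10378.2949 bps
C = 10.378295 kbps -> 10.38 kbps (2 dp)

10.38


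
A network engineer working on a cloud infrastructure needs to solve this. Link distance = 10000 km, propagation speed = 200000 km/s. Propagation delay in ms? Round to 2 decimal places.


Given: distance = 10000 km, speed = 200000 km/s
Delay = distance / speed = 10000 / 200000 seconds
Delay in ms = 10000 * 1000 / 200000
Delay = 50.0000 ms
Rounded to 2 dp = 50.00 ms

50.00


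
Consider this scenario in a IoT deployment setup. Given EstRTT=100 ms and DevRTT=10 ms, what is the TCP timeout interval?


Given: EstRTT = 100 ms, DevRTT = 10 ms
Timeout = EstRTT + 4 * DevRTT
4 * DevRTT = 4 * 10 = 40
Timeout = 100 + 40 = 140 ms

140


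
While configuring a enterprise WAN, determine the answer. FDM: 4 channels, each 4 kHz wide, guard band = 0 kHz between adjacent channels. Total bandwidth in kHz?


Given: 4 channels, 4 kHz each, guard = 0 kHz
Channel bandwidth = 4 * 4 = 16 kHz
Guard bands = 3 gaps * 0 kHz = 0 kHz
Total = 16 + 0 = 16 kHz

16


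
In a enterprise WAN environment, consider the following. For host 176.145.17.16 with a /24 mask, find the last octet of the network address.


Given: IP = 176.145.17.16, prefix = /24
Subnet mask = 255.255.255.0
Last octet of IP: 16
Last octet of mask: 0
Network last octet = 16 AND 0 = 0

0


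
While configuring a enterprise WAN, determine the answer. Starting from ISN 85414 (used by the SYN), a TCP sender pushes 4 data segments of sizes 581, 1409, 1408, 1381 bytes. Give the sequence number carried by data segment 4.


The SYN occupies sequence number ISN = 85414, so the first data byte is ISN + 1 = 85415.
SEQ of data segment i = (ISN + 1) + sum of payload sizes of segments 1..i-1.
Segment 1: SEQ = 85415, payload = 581 bytes
Segment 2: SEQ = 85996, payload = 1409 bytes
Segment 3: SEQ = 87405, payload = 1408 bytes
Segment 4: SEQ = 88813, payload = 1381 bytes
SEQ of segment 4 = 85415 + 581 + 1409 + 1408 = 88813

88813


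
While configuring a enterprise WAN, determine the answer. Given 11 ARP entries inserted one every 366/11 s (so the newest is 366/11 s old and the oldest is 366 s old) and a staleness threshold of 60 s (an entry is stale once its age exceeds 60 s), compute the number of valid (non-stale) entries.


Ages are k * 366/11 s for k = 1..11 (spacing = 33.2727 s).
Entry k is valid iff k * 366/11 <= 60 iff k <= 11 * 60 / 366 = 1.8033
n_valid = floor(1.8033) = 1
(n_stale = 11 - 1 = 10)

1


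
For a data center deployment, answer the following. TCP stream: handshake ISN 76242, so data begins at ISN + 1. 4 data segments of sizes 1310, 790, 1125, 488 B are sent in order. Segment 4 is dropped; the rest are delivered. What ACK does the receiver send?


SYN uses sequence number 76242; first data byte = ISN + 1 = 76243.
Segment 1: SEQ = 76243, len = 1310 B, covers [76243, 77552]
Segment 2: SEQ = 77553, len = 790 B, covers [77553, 78342]
Segment 3: SEQ = 78343, len = 1125 B, covers [78343, 79467]
Segment 4: SEQ = 79468, len = 488 B, covers [79468, 79955] [LOST]
In-order data received: bytes [76243, 79467] (segments 1..3).
Segment 4 missing -> gap begins at byte 79468.
Cumulative ACK = next expected in-order byte = 76243 + 1310 + 790 + 1125 = 79468

79468


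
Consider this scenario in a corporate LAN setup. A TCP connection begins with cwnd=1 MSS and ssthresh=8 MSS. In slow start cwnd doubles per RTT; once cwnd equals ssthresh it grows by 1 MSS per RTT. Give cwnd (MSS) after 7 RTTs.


RTT 0: cwnd = 1 MSS (initial)
RTT 1: cwnd = 2 MSS (slow start, doubled)
RTT 2: cwnd = 4 MSS (slow start, doubled)
RTT 3: cwnd = 8 MSS (slow start, doubled)
RTT 4: cwnd = 9 MSS (congestion avoidance, +1)
RTT 5: cwnd = 10 MSS (congestion avoidance, +1)
RTT 6: cwnd = 11 MSS (congestion avoidance, +1)
RTT 7: cwnd = 12 MSS (congestion avoidance, +1)

12


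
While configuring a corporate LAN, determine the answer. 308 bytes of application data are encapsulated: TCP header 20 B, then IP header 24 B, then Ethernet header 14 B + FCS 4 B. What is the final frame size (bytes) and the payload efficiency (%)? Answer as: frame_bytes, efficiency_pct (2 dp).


TCP segment = 308 + 20 = 328 B
IP packet = 328 + 24 = 352 B
Ethernet frame = 352 + 14 + 4 = 370 B
Efficiency = app / frame = 308 / 370 = 0.832432 = 83.2432% -> 83.24% (2 dp)

370, 83.24


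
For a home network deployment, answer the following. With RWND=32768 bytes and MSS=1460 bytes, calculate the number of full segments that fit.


Given: RWND = 32768 bytes, MSS = 1460 bytes
Full segments = floor(RWND / MSS)
Full segments = floor(32768 / 1460)
Full segments = floor(22.4438) = 22

22


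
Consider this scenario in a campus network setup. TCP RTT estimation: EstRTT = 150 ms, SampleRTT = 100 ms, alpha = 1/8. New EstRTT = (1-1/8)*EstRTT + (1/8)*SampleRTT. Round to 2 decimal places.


Given: EstRTT = 150 ms, SampleRTT = 100 ms, alpha = 1/8
New EstRTT = (1 - alpha) * EstRTT + alpha * SampleRTT
(7/8) * 150 = 131.25
(1/8) * 100 = 12.5
New EstRTT = 131.25 + 12.5 = 143.75 ms -> 143.75 ms (2 dp)

143.75


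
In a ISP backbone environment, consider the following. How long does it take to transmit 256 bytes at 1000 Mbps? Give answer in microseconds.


Given: packet = 256 bytes, bandwidth = 1000 Mbps
Packet in bits = 256 * 8 = 2048 bits
Bandwidth = 1000 * 10^6 = 1000000000 bps
Time = 2048 / 1000000000 seconds
Time in us = 2048 * 10^6 / 1000000000 = 2.048

2.048


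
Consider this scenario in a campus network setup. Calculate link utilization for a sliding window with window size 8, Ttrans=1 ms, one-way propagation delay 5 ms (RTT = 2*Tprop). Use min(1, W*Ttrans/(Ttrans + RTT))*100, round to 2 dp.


Given: W = 8, Ttrans = 1 ms, RTT = 10 ms (= 2 * Tprop, Tprop = 5 ms)
Cycle time = Ttrans + RTT = 1 + 10 = 11 ms (first packet sent until its ACK returns)
W * Ttrans = 8 * 1 = 8 ms of sending per cycle
W * Ttrans / (Ttrans + RTT) = 8 / 11 = 0.727273
U = min(1, 0.727273) = 0.727273
U% = 72.73%

72.73


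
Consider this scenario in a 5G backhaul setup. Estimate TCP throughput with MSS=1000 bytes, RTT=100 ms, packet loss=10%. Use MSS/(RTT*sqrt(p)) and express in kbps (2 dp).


Given: MSS = 1000 bytes, RTT = 100 ms, loss = 10%
RTT in seconds = 100 / 1000 = 0.1
Loss rate = 10% = 0.1
sqrt(loss) = sqrt(0.1) = 0.316227766017
Throughput (bytes/s) = 1000 / (0.1 * 0.316227766017) = 31622.7766
Throughput (kbps) = 31622.7766 * 8 / 1000 = 252.982213 -> 252.98 kbps (2 dp)

252.98


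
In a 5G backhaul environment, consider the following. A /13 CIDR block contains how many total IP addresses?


Given: CIDR prefix /13
Host bits = 32 - 13 = 19
Total addresses = 2^19 = 524288

524288


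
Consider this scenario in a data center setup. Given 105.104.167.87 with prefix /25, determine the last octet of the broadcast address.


Given: IP = 105.104.167.87, prefix = /25
Host bits = 32 - 25 = 7
Network last octet = 87 AND mask = 0
Host part size = 2^7 - 1 = 127
Broadcast last octet = 0 OR 127 = 127

127


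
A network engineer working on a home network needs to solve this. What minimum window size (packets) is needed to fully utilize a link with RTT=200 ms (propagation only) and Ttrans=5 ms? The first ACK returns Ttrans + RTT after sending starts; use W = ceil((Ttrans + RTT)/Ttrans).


Given: Ttrans = 5 ms, RTT = 200 ms (= 2 * Tprop, Tprop = 100 ms)
Time until first ACK returns = Ttrans + RTT = 5 + 200 = 205 ms
Need W * Ttrans >= Ttrans + RTT  ->  W >= (Ttrans + RTT) / Ttrans
(Ttrans + RTT) / Ttrans = 205 / 5 = 41
W_min = ceil(41) = 41

41


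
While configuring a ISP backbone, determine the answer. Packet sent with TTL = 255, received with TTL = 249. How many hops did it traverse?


Given: initial TTL = 255, received TTL = 249
Hops = initial TTL - received TTL
Hops = 255 - 249 = 6

6


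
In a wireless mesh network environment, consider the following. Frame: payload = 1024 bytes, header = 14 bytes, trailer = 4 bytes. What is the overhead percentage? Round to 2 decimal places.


Given: payload = 1024 B, header = 14 B, trailer = 4 B
Overhead bytes = header + trailer = 14 + 4 = 18
Total frame = payload + overhead = 1024 + 18 = 1042
Overhead % = 18 / 1042 * 100 = 1.7274% -> 1.73% (2 dp)

1.73


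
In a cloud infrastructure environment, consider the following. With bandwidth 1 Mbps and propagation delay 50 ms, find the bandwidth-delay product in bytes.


Given: bandwidth = 1 Mbps, delay = 50 ms
BDP in bits = 1 * 10^6 * 50 / 1000
BDP in bits = 50000
BDP in bytes = 50000 / 8 = 6250

6250


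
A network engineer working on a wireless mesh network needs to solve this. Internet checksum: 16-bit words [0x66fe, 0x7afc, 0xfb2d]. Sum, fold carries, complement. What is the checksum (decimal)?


Given words: [0x66fe, 0x7afc, 0xfb2d]
Step 1: Sum all words
Raw sum = 26366 + 31484 + 64301 = 122151
Step 2: Fold carry: (56615 + 1) = 56616
One's complement = ~56616 & 0xFFFF = 8919

8919


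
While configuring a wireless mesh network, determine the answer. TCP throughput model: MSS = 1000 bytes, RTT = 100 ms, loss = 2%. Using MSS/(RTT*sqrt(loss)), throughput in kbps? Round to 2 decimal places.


Given: MSS = 1000 bytes, RTT = 100 ms, loss = 2%
RTT in seconds = 100 / 1000 = 0.1
Loss rate = 2% = 0.02
sqrt(loss) = sqrt(0.02) = 0.141421356237
Throughput (bytes/s) = 1000 / (0.1 * 0.141421356237) = 70710.6781
Throughput (kbps) = 70710.6781 * 8 / 1000 = 565.685425 -> 565.69 kbps (2 dp)

565.69


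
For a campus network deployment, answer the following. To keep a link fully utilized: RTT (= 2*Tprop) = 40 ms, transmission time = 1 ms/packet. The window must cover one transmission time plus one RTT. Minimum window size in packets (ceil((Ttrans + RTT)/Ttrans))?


Given: Ttrans = 1 ms, RTT = 40 ms (= 2 * Tprop, Tprop = 20 ms)
Time until first ACK returns = Ttrans + RTT = 1 + 40 = 41 ms
Need W * Ttrans >= Ttrans + RTT  ->  W >= (Ttrans + RTT) / Ttrans
(Ttrans + RTT) / Ttrans = 41 / 1 = 41
W_min = ceil(41) = 41

41


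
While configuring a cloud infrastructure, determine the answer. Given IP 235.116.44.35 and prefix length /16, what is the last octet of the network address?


Given: IP = 235.116.44.35, prefix = /16
Subnet mask = 255.255.0.0
Last octet of IP: 35
Last octet of mask: 0
Network last octet = 35 AND 0 = 0

0


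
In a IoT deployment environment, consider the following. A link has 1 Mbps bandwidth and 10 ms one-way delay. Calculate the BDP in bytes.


Given: bandwidth = 1 Mbps, delay = 10 ms
BDP in bits = 1 * 10^6 * 10 / 1000
BDP in bits = 10000
BDP in bytes = 10000 / 8 = 1250

1250


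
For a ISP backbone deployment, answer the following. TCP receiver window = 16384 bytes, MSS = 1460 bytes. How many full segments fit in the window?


Given: RWND = 16384 bytes, MSS = 1460 bytes
Full segments = floor(RWND / MSS)
Full segments = floor(16384 / 1460)
Full segments = floor(11.2219) = 11

11


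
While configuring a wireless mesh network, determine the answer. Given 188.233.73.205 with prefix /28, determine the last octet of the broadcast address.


Given: IP = 188.233.73.205, prefix = /28
Host bits = 32 - 28 = 4
Network last octet = 205 AND mask = 192
Host part size = 2^4 - 1 = 15
Broadcast last octet = 192 OR 15 = 207

207


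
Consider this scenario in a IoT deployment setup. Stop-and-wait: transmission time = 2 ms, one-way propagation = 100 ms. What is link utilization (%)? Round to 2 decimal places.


Given: Ttrans = 2 ms, Tprop = 100 ms
RTT = 2 * Tprop = 2 * 100 = 200 ms
U = Ttrans / (Ttrans + RTT)
U = 2 / (2 + 200)
U = 2 / 202 = 0.009901
U% = 0.99%

0.99


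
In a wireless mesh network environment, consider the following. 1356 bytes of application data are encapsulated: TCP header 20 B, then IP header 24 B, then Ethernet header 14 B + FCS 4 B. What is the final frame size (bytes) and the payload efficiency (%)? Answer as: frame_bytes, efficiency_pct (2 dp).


TCP segment = 1356 + 20 = 1376 B
IP packet = 1376 + 24 = 1400 B
Ethernet frame = 1400 + 14 + 4 = 1418 B
Efficiency = app / frame = 1356 / 1418 = 0.956276 = 95.6276% -> 95.63% (2 dp)

1418, 95.63


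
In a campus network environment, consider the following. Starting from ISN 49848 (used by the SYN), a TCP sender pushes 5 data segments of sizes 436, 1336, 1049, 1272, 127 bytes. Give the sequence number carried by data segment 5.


The SYN occupies sequence number ISN = 49848, so the first data byte is ISN + 1 = 49849.
SEQ of data segment i = (ISN + 1) + sum of payload sizes of segments 1..i-1.
Segment 1: SEQ = 49849, payload = 436 bytes
Segment 2: SEQ = 50285, payload = 1336 bytes
Segment 3: SEQ = 51621, payload = 1049 bytes
Segment 4: SEQ = 52670, payload = 1272 bytes
Segment 5: SEQ = 53942, payload = 127 bytes
SEQ of segment 5 = 49849 + 436 + 1336 + 1049 + 1272 = 53942

53942
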